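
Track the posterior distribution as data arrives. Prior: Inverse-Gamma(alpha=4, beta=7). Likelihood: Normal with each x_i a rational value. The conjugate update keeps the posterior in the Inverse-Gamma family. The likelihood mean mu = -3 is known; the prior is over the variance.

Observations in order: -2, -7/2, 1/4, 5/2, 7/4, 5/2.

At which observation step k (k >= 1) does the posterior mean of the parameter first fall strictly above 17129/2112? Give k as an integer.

k = 6

obs 1: x=-2 → posterior Inverse-Gamma(9/2, 15/2)
obs 2: x=-7/2 → posterior Inverse-Gamma(5, 61/8)
obs 3: x=1/4 → posterior Inverse-Gamma(11/2, 413/32)
obs 4: x=5/2 → posterior Inverse-Gamma(6, 897/32)
obs 5: x=7/4 → posterior Inverse-Gamma(13/2, 629/16)
obs 6: x=5/2 → posterior Inverse-Gamma(7, 871/16)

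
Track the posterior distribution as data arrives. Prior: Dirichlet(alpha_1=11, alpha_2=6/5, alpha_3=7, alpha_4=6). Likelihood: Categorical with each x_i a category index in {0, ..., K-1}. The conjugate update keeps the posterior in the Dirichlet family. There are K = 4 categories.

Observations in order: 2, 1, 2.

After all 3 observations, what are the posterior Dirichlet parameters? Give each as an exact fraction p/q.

obs 1: x=2 → posterior Dirichlet(11, 6/5, 8, 6)
obs 2: x=1 → posterior Dirichlet(11, 11/5, 8, 6)
obs 3: x=2 → posterior Dirichlet(11, 11/5, 9, 6)

alpha_1=11, alpha_2=11/5, alpha_3=9, alpha_4=6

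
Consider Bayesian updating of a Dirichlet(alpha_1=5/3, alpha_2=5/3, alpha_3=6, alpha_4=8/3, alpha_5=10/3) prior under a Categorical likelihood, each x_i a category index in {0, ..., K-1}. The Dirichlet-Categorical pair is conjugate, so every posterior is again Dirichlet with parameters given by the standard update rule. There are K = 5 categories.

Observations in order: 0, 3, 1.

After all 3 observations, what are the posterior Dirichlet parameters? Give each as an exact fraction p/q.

alpha_1=8/3, alpha_2=8/3, alpha_3=6, alpha_4=11/3, alpha_5=10/3

obs 1: x=0 → posterior Dirichlet(8/3, 5/3, 6, 8/3, 10/3)
obs 2: x=3 → posterior Dirichlet(8/3, 5/3, 6, 11/3, 10/3)
obs 3: x=1 → posterior Dirichlet(8/3, 8/3, 6, 11/3, 10/3)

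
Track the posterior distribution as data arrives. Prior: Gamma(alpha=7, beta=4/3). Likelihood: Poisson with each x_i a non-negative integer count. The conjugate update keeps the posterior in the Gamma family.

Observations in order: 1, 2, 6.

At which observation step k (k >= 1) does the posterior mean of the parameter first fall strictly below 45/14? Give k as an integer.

k = 2

obs 1: x=1 → posterior Gamma(8, 7/3)
obs 2: x=2 → posterior Gamma(10, 10/3)
obs 3: x=6 → posterior Gamma(16, 13/3)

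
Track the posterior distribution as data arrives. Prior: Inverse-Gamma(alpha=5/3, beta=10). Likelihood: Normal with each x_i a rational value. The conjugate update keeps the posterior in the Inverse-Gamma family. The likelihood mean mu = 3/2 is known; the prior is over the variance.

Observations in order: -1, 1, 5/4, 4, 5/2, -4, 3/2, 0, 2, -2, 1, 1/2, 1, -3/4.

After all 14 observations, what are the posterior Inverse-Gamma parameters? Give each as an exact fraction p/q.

obs 1: x=-1 → posterior Inverse-Gamma(13/6, 105/8)
obs 2: x=1 → posterior Inverse-Gamma(8/3, 53/4)
obs 3: x=5/4 → posterior Inverse-Gamma(19/6, 425/32)
obs 4: x=4 → posterior Inverse-Gamma(11/3, 525/32)
obs 5: x=5/2 → posterior Inverse-Gamma(25/6, 541/32)
obs 6: x=-4 → posterior Inverse-Gamma(14/3, 1025/32)
obs 7: x=3/2 → posterior Inverse-Gamma(31/6, 1025/32)
obs 8: x=0 → posterior Inverse-Gamma(17/3, 1061/32)
obs 9: x=2 → posterior Inverse-Gamma(37/6, 1065/32)
obs 10: x=-2 → posterior Inverse-Gamma(20/3, 1261/32)
obs 11: x=1 → posterior Inverse-Gamma(43/6, 1265/32)
obs 12: x=1/2 → posterior Inverse-Gamma(23/3, 1281/32)
obs 13: x=1 → posterior Inverse-Gamma(49/6, 1285/32)
obs 14: x=-3/4 → posterior Inverse-Gamma(26/3, 683/16)

alpha=26/3, beta=683/16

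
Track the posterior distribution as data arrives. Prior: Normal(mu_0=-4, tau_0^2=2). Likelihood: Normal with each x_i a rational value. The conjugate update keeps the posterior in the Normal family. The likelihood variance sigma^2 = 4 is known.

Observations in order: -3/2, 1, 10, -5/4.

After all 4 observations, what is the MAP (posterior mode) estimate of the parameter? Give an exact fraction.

1/24

obs 1: x=-3/2 → posterior Normal(-19/6, 4/3)
obs 2: x=1 → posterior Normal(-17/8, 1)
obs 3: x=10 → posterior Normal(3/10, 4/5)
obs 4: x=-5/4 → posterior Normal(1/24, 2/3)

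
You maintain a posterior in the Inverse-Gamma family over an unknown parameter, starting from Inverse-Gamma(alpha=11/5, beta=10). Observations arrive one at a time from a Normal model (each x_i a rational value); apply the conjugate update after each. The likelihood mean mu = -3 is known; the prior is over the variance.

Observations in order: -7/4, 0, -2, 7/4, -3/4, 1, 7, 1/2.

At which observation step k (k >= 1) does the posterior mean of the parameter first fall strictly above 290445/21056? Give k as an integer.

obs 1: x=-7/4 → posterior Inverse-Gamma(27/10, 345/32)
obs 2: x=0 → posterior Inverse-Gamma(16/5, 489/32)
obs 3: x=-2 → posterior Inverse-Gamma(37/10, 505/32)
obs 4: x=7/4 → posterior Inverse-Gamma(21/5, 433/16)
obs 5: x=-3/4 → posterior Inverse-Gamma(47/10, 947/32)
obs 6: x=1 → posterior Inverse-Gamma(26/5, 1203/32)
obs 7: x=7 → posterior Inverse-Gamma(57/10, 2803/32)
obs 8: x=1/2 → posterior Inverse-Gamma(31/5, 2999/32)

k = 7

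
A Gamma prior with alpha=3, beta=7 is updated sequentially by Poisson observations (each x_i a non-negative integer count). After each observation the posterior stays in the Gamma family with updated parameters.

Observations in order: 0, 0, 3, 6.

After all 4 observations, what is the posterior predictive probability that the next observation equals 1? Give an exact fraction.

3138428376721/8916100448256

obs 1: x=0 → posterior Gamma(3, 8)
obs 2: x=0 → posterior Gamma(3, 9)
obs 3: x=3 → posterior Gamma(6, 10)
obs 4: x=6 → posterior Gamma(12, 11)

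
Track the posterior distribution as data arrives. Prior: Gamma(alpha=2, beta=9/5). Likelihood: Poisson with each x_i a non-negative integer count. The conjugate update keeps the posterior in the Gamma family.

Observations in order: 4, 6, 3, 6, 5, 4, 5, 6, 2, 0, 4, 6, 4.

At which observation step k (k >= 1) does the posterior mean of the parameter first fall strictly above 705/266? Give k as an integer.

k = 2

obs 1: x=4 → posterior Gamma(6, 14/5)
obs 2: x=6 → posterior Gamma(12, 19/5)
obs 3: x=3 → posterior Gamma(15, 24/5)
obs 4: x=6 → posterior Gamma(21, 29/5)
obs 5: x=5 → posterior Gamma(26, 34/5)
obs 6: x=4 → posterior Gamma(30, 39/5)
obs 7: x=5 → posterior Gamma(35, 44/5)
obs 8: x=6 → posterior Gamma(41, 49/5)
obs 9: x=2 → posterior Gamma(43, 54/5)
obs 10: x=0 → posterior Gamma(43, 59/5)
obs 11: x=4 → posterior Gamma(47, 64/5)
obs 12: x=6 → posterior Gamma(53, 69/5)
obs 13: x=4 → posterior Gamma(57, 74/5)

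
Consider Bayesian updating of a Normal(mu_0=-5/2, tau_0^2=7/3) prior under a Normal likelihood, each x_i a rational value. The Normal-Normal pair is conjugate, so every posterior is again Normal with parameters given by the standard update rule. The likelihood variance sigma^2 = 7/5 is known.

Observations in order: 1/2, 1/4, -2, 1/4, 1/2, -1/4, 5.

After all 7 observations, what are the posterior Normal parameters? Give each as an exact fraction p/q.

obs 1: x=1/2 → posterior Normal(-5/8, 7/8)
obs 2: x=1/4 → posterior Normal(-15/52, 7/13)
obs 3: x=-2 → posterior Normal(-55/72, 7/18)
obs 4: x=1/4 → posterior Normal(-25/46, 7/23)
obs 5: x=1/2 → posterior Normal(-5/14, 1/4)
obs 6: x=-1/4 → posterior Normal(-15/44, 7/33)
obs 7: x=5 → posterior Normal(55/152, 7/38)

mu_0=55/152, tau_0^2=7/38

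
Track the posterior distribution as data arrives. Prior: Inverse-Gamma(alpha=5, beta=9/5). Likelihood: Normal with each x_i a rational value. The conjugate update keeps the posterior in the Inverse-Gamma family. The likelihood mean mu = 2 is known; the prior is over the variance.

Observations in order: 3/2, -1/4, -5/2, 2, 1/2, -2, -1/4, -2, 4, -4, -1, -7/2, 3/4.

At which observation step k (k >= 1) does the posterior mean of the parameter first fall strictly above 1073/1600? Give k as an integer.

obs 1: x=3/2 → posterior Inverse-Gamma(11/2, 77/40)
obs 2: x=-1/4 → posterior Inverse-Gamma(6, 713/160)
obs 3: x=-5/2 → posterior Inverse-Gamma(13/2, 2333/160)
obs 4: x=2 → posterior Inverse-Gamma(7, 2333/160)
obs 5: x=1/2 → posterior Inverse-Gamma(15/2, 2513/160)
obs 6: x=-2 → posterior Inverse-Gamma(8, 3793/160)
obs 7: x=-1/4 → posterior Inverse-Gamma(17/2, 2099/80)
obs 8: x=-2 → posterior Inverse-Gamma(9, 2739/80)
obs 9: x=4 → posterior Inverse-Gamma(19/2, 2899/80)
obs 10: x=-4 → posterior Inverse-Gamma(10, 4339/80)
obs 11: x=-1 → posterior Inverse-Gamma(21/2, 4699/80)
obs 12: x=-7/2 → posterior Inverse-Gamma(11, 5909/80)
obs 13: x=3/4 → posterior Inverse-Gamma(23/2, 11943/160)

k = 2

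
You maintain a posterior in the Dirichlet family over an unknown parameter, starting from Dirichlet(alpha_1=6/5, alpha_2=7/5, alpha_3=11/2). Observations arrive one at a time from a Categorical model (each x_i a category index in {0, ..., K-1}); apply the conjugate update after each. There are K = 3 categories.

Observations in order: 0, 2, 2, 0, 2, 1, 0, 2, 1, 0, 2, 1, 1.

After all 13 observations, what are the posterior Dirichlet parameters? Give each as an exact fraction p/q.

alpha_1=26/5, alpha_2=27/5, alpha_3=21/2

obs 1: x=0 → posterior Dirichlet(11/5, 7/5, 11/2)
obs 2: x=2 → posterior Dirichlet(11/5, 7/5, 13/2)
obs 3: x=2 → posterior Dirichlet(11/5, 7/5, 15/2)
obs 4: x=0 → posterior Dirichlet(16/5, 7/5, 15/2)
obs 5: x=2 → posterior Dirichlet(16/5, 7/5, 17/2)
obs 6: x=1 → posterior Dirichlet(16/5, 12/5, 17/2)
obs 7: x=0 → posterior Dirichlet(21/5, 12/5, 17/2)
obs 8: x=2 → posterior Dirichlet(21/5, 12/5, 19/2)
obs 9: x=1 → posterior Dirichlet(21/5, 17/5, 19/2)
obs 10: x=0 → posterior Dirichlet(26/5, 17/5, 19/2)
obs 11: x=2 → posterior Dirichlet(26/5, 17/5, 21/2)
obs 12: x=1 → posterior Dirichlet(26/5, 22/5, 21/2)
obs 13: x=1 → posterior Dirichlet(26/5, 27/5, 21/2)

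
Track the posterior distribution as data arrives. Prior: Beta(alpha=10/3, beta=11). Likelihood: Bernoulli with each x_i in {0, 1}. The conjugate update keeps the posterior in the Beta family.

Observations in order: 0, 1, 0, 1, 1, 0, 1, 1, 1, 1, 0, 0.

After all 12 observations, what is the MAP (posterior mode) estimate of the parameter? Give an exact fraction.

obs 1: x=0 → posterior Beta(10/3, 12)
obs 2: x=1 → posterior Beta(13/3, 12)
obs 3: x=0 → posterior Beta(13/3, 13)
obs 4: x=1 → posterior Beta(16/3, 13)
obs 5: x=1 → posterior Beta(19/3, 13)
obs 6: x=0 → posterior Beta(19/3, 14)
obs 7: x=1 → posterior Beta(22/3, 14)
obs 8: x=1 → posterior Beta(25/3, 14)
obs 9: x=1 → posterior Beta(28/3, 14)
obs 10: x=1 → posterior Beta(31/3, 14)
obs 11: x=0 → posterior Beta(31/3, 15)
obs 12: x=0 → posterior Beta(31/3, 16)

28/73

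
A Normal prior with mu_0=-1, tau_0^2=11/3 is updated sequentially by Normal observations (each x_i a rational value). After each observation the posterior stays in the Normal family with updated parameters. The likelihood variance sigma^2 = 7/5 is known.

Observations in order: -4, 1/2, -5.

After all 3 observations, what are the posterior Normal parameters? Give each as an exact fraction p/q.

mu_0=-977/372, tau_0^2=77/186

obs 1: x=-4 → posterior Normal(-241/76, 77/76)
obs 2: x=1/2 → posterior Normal(-427/262, 77/131)
obs 3: x=-5 → posterior Normal(-977/372, 77/186)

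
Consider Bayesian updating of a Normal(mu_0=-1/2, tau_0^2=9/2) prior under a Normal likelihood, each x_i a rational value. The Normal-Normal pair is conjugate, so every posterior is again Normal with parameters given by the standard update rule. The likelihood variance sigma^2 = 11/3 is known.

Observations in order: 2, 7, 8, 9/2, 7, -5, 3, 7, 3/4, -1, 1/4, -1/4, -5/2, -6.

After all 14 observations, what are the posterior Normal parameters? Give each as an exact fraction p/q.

mu_0=2629/1600, tau_0^2=99/400

obs 1: x=2 → posterior Normal(43/49, 99/49)
obs 2: x=7 → posterior Normal(58/19, 99/76)
obs 3: x=8 → posterior Normal(448/103, 99/103)
obs 4: x=9/2 → posterior Normal(1139/260, 99/130)
obs 5: x=7 → posterior Normal(1517/314, 99/157)
obs 6: x=-5 → posterior Normal(1247/368, 99/184)
obs 7: x=3 → posterior Normal(1409/422, 99/211)
obs 8: x=7 → posterior Normal(1787/476, 99/238)
obs 9: x=3/4 → posterior Normal(731/212, 99/265)
obs 10: x=-1 → posterior Normal(3547/1168, 99/292)
obs 11: x=1/4 → posterior Normal(1787/638, 9/29)
obs 12: x=-1/4 → posterior Normal(3547/1384, 99/346)
obs 13: x=-5/2 → posterior Normal(3277/1492, 99/373)
obs 14: x=-6 → posterior Normal(2629/1600, 99/400)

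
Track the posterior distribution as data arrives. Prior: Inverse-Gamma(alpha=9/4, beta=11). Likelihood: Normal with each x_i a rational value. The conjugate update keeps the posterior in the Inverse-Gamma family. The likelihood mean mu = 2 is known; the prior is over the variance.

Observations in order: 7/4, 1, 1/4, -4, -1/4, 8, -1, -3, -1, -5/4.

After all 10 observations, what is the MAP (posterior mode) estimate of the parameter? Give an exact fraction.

19/2

obs 1: x=7/4 → posterior Inverse-Gamma(11/4, 353/32)
obs 2: x=1 → posterior Inverse-Gamma(13/4, 369/32)
obs 3: x=1/4 → posterior Inverse-Gamma(15/4, 209/16)
obs 4: x=-4 → posterior Inverse-Gamma(17/4, 497/16)
obs 5: x=-1/4 → posterior Inverse-Gamma(19/4, 1075/32)
obs 6: x=8 → posterior Inverse-Gamma(21/4, 1651/32)
obs 7: x=-1 → posterior Inverse-Gamma(23/4, 1795/32)
obs 8: x=-3 → posterior Inverse-Gamma(25/4, 2195/32)
obs 9: x=-1 → posterior Inverse-Gamma(27/4, 2339/32)
obs 10: x=-5/4 → posterior Inverse-Gamma(29/4, 627/8)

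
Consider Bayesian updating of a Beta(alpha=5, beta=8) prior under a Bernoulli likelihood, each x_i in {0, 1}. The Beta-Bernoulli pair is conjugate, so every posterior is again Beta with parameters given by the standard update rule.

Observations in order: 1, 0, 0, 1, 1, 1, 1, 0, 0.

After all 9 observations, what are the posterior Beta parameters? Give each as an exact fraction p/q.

obs 1: x=1 → posterior Beta(6, 8)
obs 2: x=0 → posterior Beta(6, 9)
obs 3: x=0 → posterior Beta(6, 10)
obs 4: x=1 → posterior Beta(7, 10)
obs 5: x=1 → posterior Beta(8, 10)
obs 6: x=1 → posterior Beta(9, 10)
obs 7: x=1 → posterior Beta(10, 10)
obs 8: x=0 → posterior Beta(10, 11)
obs 9: x=0 → posterior Beta(10, 12)

alpha=10, beta=12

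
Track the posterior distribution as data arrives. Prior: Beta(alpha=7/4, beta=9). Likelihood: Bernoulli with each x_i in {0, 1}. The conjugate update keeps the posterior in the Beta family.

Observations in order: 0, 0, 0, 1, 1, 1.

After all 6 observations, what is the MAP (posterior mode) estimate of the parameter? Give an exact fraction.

obs 1: x=0 → posterior Beta(7/4, 10)
obs 2: x=0 → posterior Beta(7/4, 11)
obs 3: x=0 → posterior Beta(7/4, 12)
obs 4: x=1 → posterior Beta(11/4, 12)
obs 5: x=1 → posterior Beta(15/4, 12)
obs 6: x=1 → posterior Beta(19/4, 12)

15/59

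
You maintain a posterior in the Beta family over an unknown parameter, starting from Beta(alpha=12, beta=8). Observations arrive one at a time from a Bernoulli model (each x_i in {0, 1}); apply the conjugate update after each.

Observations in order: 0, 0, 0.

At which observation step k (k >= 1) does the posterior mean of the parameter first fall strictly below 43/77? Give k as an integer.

k = 2

obs 1: x=0 → posterior Beta(12, 9)
obs 2: x=0 → posterior Beta(12, 10)
obs 3: x=0 → posterior Beta(12, 11)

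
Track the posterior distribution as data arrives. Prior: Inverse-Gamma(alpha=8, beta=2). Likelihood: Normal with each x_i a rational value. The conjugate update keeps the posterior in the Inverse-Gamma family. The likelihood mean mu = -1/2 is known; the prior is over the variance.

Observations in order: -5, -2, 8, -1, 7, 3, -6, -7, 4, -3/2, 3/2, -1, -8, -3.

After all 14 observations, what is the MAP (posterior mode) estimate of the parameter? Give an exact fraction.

41/4

obs 1: x=-5 → posterior Inverse-Gamma(17/2, 97/8)
obs 2: x=-2 → posterior Inverse-Gamma(9, 53/4)
obs 3: x=8 → posterior Inverse-Gamma(19/2, 395/8)
obs 4: x=-1 → posterior Inverse-Gamma(10, 99/2)
obs 5: x=7 → posterior Inverse-Gamma(21/2, 621/8)
obs 6: x=3 → posterior Inverse-Gamma(11, 335/4)
obs 7: x=-6 → posterior Inverse-Gamma(23/2, 791/8)
obs 8: x=-7 → posterior Inverse-Gamma(12, 120)
obs 9: x=4 → posterior Inverse-Gamma(25/2, 1041/8)
obs 10: x=-3/2 → posterior Inverse-Gamma(13, 1045/8)
obs 11: x=3/2 → posterior Inverse-Gamma(27/2, 1061/8)
obs 12: x=-1 → posterior Inverse-Gamma(14, 531/4)
obs 13: x=-8 → posterior Inverse-Gamma(29/2, 1287/8)
obs 14: x=-3 → posterior Inverse-Gamma(15, 164)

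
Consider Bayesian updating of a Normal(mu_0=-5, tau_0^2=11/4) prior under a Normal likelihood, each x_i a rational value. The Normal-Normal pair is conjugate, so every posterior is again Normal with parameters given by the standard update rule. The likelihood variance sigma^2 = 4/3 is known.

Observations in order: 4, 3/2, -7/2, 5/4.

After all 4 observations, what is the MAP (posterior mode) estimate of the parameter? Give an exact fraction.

obs 1: x=4 → posterior Normal(52/49, 44/49)
obs 2: x=3/2 → posterior Normal(203/164, 22/41)
obs 3: x=-7/2 → posterior Normal(-14/115, 44/115)
obs 4: x=5/4 → posterior Normal(109/592, 11/37)

109/592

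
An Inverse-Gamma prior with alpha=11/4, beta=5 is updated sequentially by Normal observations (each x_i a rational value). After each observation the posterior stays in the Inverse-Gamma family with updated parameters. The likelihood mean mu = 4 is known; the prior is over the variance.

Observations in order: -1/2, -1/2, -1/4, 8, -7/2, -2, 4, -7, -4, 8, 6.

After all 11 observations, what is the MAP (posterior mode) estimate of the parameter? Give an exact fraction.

obs 1: x=-1/2 → posterior Inverse-Gamma(13/4, 121/8)
obs 2: x=-1/2 → posterior Inverse-Gamma(15/4, 101/4)
obs 3: x=-1/4 → posterior Inverse-Gamma(17/4, 1097/32)
obs 4: x=8 → posterior Inverse-Gamma(19/4, 1353/32)
obs 5: x=-7/2 → posterior Inverse-Gamma(21/4, 2253/32)
obs 6: x=-2 → posterior Inverse-Gamma(23/4, 2829/32)
obs 7: x=4 → posterior Inverse-Gamma(25/4, 2829/32)
obs 8: x=-7 → posterior Inverse-Gamma(27/4, 4765/32)
obs 9: x=-4 → posterior Inverse-Gamma(29/4, 5789/32)
obs 10: x=8 → posterior Inverse-Gamma(31/4, 6045/32)
obs 11: x=6 → posterior Inverse-Gamma(33/4, 6109/32)

6109/296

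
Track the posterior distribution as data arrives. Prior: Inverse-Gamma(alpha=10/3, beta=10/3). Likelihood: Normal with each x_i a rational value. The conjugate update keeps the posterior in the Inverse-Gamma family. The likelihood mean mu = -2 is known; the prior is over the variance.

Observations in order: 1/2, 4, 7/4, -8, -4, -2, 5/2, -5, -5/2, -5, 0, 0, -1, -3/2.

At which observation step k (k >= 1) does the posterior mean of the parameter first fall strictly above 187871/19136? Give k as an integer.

k = 4

obs 1: x=1/2 → posterior Inverse-Gamma(23/6, 155/24)
obs 2: x=4 → posterior Inverse-Gamma(13/3, 587/24)
obs 3: x=7/4 → posterior Inverse-Gamma(29/6, 3023/96)
obs 4: x=-8 → posterior Inverse-Gamma(16/3, 4751/96)
obs 5: x=-4 → posterior Inverse-Gamma(35/6, 4943/96)
obs 6: x=-2 → posterior Inverse-Gamma(19/3, 4943/96)
obs 7: x=5/2 → posterior Inverse-Gamma(41/6, 5915/96)
obs 8: x=-5 → posterior Inverse-Gamma(22/3, 6347/96)
obs 9: x=-5/2 → posterior Inverse-Gamma(47/6, 6359/96)
obs 10: x=-5 → posterior Inverse-Gamma(25/3, 6791/96)
obs 11: x=0 → posterior Inverse-Gamma(53/6, 6983/96)
obs 12: x=0 → posterior Inverse-Gamma(28/3, 7175/96)
obs 13: x=-1 → posterior Inverse-Gamma(59/6, 7223/96)
obs 14: x=-3/2 → posterior Inverse-Gamma(31/3, 7235/96)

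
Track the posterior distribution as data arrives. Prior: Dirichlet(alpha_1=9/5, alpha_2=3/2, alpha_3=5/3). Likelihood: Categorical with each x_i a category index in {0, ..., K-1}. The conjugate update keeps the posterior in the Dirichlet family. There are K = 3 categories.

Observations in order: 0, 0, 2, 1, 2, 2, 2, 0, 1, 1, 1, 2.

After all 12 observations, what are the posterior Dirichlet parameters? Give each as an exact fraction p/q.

obs 1: x=0 → posterior Dirichlet(14/5, 3/2, 5/3)
obs 2: x=0 → posterior Dirichlet(19/5, 3/2, 5/3)
obs 3: x=2 → posterior Dirichlet(19/5, 3/2, 8/3)
obs 4: x=1 → posterior Dirichlet(19/5, 5/2, 8/3)
obs 5: x=2 → posterior Dirichlet(19/5, 5/2, 11/3)
obs 6: x=2 → posterior Dirichlet(19/5, 5/2, 14/3)
obs 7: x=2 → posterior Dirichlet(19/5, 5/2, 17/3)
obs 8: x=0 → posterior Dirichlet(24/5, 5/2, 17/3)
obs 9: x=1 → posterior Dirichlet(24/5, 7/2, 17/3)
obs 10: x=1 → posterior Dirichlet(24/5, 9/2, 17/3)
obs 11: x=1 → posterior Dirichlet(24/5, 11/2, 17/3)
obs 12: x=2 → posterior Dirichlet(24/5, 11/2, 20/3)

alpha_1=24/5, alpha_2=11/2, alpha_3=20/3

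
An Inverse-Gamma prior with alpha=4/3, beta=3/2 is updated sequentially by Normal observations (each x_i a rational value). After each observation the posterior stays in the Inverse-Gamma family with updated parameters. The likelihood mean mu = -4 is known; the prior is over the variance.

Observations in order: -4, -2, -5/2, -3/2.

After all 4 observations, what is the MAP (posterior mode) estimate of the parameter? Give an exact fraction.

obs 1: x=-4 → posterior Inverse-Gamma(11/6, 3/2)
obs 2: x=-2 → posterior Inverse-Gamma(7/3, 7/2)
obs 3: x=-5/2 → posterior Inverse-Gamma(17/6, 37/8)
obs 4: x=-3/2 → posterior Inverse-Gamma(10/3, 31/4)

93/52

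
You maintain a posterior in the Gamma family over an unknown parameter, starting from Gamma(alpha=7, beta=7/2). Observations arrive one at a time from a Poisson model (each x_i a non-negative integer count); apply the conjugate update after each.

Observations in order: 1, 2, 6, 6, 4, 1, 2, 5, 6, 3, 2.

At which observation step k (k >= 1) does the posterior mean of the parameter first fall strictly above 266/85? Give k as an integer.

k = 9

obs 1: x=1 → posterior Gamma(8, 9/2)
obs 2: x=2 → posterior Gamma(10, 11/2)
obs 3: x=6 → posterior Gamma(16, 13/2)
obs 4: x=6 → posterior Gamma(22, 15/2)
obs 5: x=4 → posterior Gamma(26, 17/2)
obs 6: x=1 → posterior Gamma(27, 19/2)
obs 7: x=2 → posterior Gamma(29, 21/2)
obs 8: x=5 → posterior Gamma(34, 23/2)
obs 9: x=6 → posterior Gamma(40, 25/2)
obs 10: x=3 → posterior Gamma(43, 27/2)
obs 11: x=2 → posterior Gamma(45, 29/2)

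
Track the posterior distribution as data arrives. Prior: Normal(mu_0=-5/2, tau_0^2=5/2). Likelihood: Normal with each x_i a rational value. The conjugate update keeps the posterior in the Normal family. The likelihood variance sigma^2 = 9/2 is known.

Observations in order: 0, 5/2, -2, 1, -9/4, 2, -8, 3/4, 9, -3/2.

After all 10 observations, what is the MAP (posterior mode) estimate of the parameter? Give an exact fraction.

obs 1: x=0 → posterior Normal(-45/28, 45/28)
obs 2: x=5/2 → posterior Normal(-10/19, 45/38)
obs 3: x=-2 → posterior Normal(-5/6, 15/16)
obs 4: x=1 → posterior Normal(-15/29, 45/58)
obs 5: x=-9/4 → posterior Normal(-105/136, 45/68)
obs 6: x=2 → posterior Normal(-5/12, 15/26)
obs 7: x=-8 → posterior Normal(-225/176, 45/88)
obs 8: x=3/4 → posterior Normal(-15/14, 45/98)
obs 9: x=9 → posterior Normal(-5/36, 5/12)
obs 10: x=-3/2 → posterior Normal(-15/59, 45/118)

-15/59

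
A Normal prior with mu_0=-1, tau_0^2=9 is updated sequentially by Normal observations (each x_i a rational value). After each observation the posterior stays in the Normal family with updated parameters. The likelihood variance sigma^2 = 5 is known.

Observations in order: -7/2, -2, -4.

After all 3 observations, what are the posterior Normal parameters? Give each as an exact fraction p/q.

mu_0=-181/64, tau_0^2=45/32

obs 1: x=-7/2 → posterior Normal(-73/28, 45/14)
obs 2: x=-2 → posterior Normal(-109/46, 45/23)
obs 3: x=-4 → posterior Normal(-181/64, 45/32)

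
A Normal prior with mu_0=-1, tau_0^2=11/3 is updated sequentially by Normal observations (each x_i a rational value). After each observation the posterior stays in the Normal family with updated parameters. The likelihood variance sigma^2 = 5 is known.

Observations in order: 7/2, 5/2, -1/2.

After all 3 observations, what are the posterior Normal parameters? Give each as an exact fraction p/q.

mu_0=91/96, tau_0^2=55/48

obs 1: x=7/2 → posterior Normal(47/52, 55/26)
obs 2: x=5/2 → posterior Normal(51/37, 55/37)
obs 3: x=-1/2 → posterior Normal(91/96, 55/48)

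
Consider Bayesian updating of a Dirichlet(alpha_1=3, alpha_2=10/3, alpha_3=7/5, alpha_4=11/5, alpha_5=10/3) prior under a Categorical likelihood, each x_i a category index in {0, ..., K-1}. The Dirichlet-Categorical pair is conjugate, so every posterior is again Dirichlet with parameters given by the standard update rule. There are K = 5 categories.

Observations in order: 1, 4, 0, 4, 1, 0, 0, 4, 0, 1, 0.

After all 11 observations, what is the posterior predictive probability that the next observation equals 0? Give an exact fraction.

30/91

obs 1: x=1 → posterior Dirichlet(3, 13/3, 7/5, 11/5, 10/3)
obs 2: x=4 → posterior Dirichlet(3, 13/3, 7/5, 11/5, 13/3)
obs 3: x=0 → posterior Dirichlet(4, 13/3, 7/5, 11/5, 13/3)
obs 4: x=4 → posterior Dirichlet(4, 13/3, 7/5, 11/5, 16/3)
obs 5: x=1 → posterior Dirichlet(4, 16/3, 7/5, 11/5, 16/3)
obs 6: x=0 → posterior Dirichlet(5, 16/3, 7/5, 11/5, 16/3)
obs 7: x=0 → posterior Dirichlet(6, 16/3, 7/5, 11/5, 16/3)
obs 8: x=4 → posterior Dirichlet(6, 16/3, 7/5, 11/5, 19/3)
obs 9: x=0 → posterior Dirichlet(7, 16/3, 7/5, 11/5, 19/3)
obs 10: x=1 → posterior Dirichlet(7, 19/3, 7/5, 11/5, 19/3)
obs 11: x=0 → posterior Dirichlet(8, 19/3, 7/5, 11/5, 19/3)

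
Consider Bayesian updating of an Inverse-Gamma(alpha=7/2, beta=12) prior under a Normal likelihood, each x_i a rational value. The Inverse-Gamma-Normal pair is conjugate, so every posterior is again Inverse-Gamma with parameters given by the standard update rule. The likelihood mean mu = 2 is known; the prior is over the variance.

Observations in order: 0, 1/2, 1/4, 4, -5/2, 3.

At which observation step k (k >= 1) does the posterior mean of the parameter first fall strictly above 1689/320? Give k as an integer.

k = 5

obs 1: x=0 → posterior Inverse-Gamma(4, 14)
obs 2: x=1/2 → posterior Inverse-Gamma(9/2, 121/8)
obs 3: x=1/4 → posterior Inverse-Gamma(5, 533/32)
obs 4: x=4 → posterior Inverse-Gamma(11/2, 597/32)
obs 5: x=-5/2 → posterior Inverse-Gamma(6, 921/32)
obs 6: x=3 → posterior Inverse-Gamma(13/2, 937/32)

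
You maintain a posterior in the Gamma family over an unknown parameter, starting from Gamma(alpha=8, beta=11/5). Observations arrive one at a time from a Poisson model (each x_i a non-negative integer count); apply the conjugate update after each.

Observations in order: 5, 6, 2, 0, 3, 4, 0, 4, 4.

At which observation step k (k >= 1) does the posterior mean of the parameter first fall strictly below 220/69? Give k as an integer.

k = 7

obs 1: x=5 → posterior Gamma(13, 16/5)
obs 2: x=6 → posterior Gamma(19, 21/5)
obs 3: x=2 → posterior Gamma(21, 26/5)
obs 4: x=0 → posterior Gamma(21, 31/5)
obs 5: x=3 → posterior Gamma(24, 36/5)
obs 6: x=4 → posterior Gamma(28, 41/5)
obs 7: x=0 → posterior Gamma(28, 46/5)
obs 8: x=4 → posterior Gamma(32, 51/5)
obs 9: x=4 → posterior Gamma(36, 56/5)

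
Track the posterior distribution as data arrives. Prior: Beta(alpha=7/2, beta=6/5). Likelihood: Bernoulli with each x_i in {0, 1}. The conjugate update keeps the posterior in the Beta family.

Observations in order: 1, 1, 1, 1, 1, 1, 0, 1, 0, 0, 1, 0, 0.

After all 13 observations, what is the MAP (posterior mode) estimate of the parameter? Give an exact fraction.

105/157

obs 1: x=1 → posterior Beta(9/2, 6/5)
obs 2: x=1 → posterior Beta(11/2, 6/5)
obs 3: x=1 → posterior Beta(13/2, 6/5)
obs 4: x=1 → posterior Beta(15/2, 6/5)
obs 5: x=1 → posterior Beta(17/2, 6/5)
obs 6: x=1 → posterior Beta(19/2, 6/5)
obs 7: x=0 → posterior Beta(19/2, 11/5)
obs 8: x=1 → posterior Beta(21/2, 11/5)
obs 9: x=0 → posterior Beta(21/2, 16/5)
obs 10: x=0 → posterior Beta(21/2, 21/5)
obs 11: x=1 → posterior Beta(23/2, 21/5)
obs 12: x=0 → posterior Beta(23/2, 26/5)
obs 13: x=0 → posterior Beta(23/2, 31/5)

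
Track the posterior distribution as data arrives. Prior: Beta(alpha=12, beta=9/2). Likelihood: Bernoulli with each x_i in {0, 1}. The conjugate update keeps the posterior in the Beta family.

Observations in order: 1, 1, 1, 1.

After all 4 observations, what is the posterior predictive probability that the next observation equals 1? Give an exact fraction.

32/41

obs 1: x=1 → posterior Beta(13, 9/2)
obs 2: x=1 → posterior Beta(14, 9/2)
obs 3: x=1 → posterior Beta(15, 9/2)
obs 4: x=1 → posterior Beta(16, 9/2)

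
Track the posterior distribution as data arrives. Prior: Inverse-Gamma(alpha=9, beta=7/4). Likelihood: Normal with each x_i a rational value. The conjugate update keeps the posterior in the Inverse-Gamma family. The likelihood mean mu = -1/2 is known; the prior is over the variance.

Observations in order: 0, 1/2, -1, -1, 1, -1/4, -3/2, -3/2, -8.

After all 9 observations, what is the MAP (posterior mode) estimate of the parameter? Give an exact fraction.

1053/464

obs 1: x=0 → posterior Inverse-Gamma(19/2, 15/8)
obs 2: x=1/2 → posterior Inverse-Gamma(10, 19/8)
obs 3: x=-1 → posterior Inverse-Gamma(21/2, 5/2)
obs 4: x=-1 → posterior Inverse-Gamma(11, 21/8)
obs 5: x=1 → posterior Inverse-Gamma(23/2, 15/4)
obs 6: x=-1/4 → posterior Inverse-Gamma(12, 121/32)
obs 7: x=-3/2 → posterior Inverse-Gamma(25/2, 137/32)
obs 8: x=-3/2 → posterior Inverse-Gamma(13, 153/32)
obs 9: x=-8 → posterior Inverse-Gamma(27/2, 1053/32)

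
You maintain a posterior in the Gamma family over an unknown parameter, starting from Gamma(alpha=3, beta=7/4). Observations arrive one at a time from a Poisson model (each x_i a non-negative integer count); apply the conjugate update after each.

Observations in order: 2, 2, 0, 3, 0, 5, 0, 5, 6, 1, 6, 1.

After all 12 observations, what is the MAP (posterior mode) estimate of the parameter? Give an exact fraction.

obs 1: x=2 → posterior Gamma(5, 11/4)
obs 2: x=2 → posterior Gamma(7, 15/4)
obs 3: x=0 → posterior Gamma(7, 19/4)
obs 4: x=3 → posterior Gamma(10, 23/4)
obs 5: x=0 → posterior Gamma(10, 27/4)
obs 6: x=5 → posterior Gamma(15, 31/4)
obs 7: x=0 → posterior Gamma(15, 35/4)
obs 8: x=5 → posterior Gamma(20, 39/4)
obs 9: x=6 → posterior Gamma(26, 43/4)
obs 10: x=1 → posterior Gamma(27, 47/4)
obs 11: x=6 → posterior Gamma(33, 51/4)
obs 12: x=1 → posterior Gamma(34, 55/4)

12/5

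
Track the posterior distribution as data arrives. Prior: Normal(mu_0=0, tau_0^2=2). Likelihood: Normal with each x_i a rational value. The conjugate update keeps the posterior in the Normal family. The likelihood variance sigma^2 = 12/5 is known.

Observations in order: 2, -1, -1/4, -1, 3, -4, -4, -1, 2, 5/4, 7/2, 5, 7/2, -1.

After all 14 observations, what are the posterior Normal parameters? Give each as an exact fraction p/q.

obs 1: x=2 → posterior Normal(10/11, 12/11)
obs 2: x=-1 → posterior Normal(5/16, 3/4)
obs 3: x=-1/4 → posterior Normal(5/28, 4/7)
obs 4: x=-1 → posterior Normal(-5/104, 6/13)
obs 5: x=3 → posterior Normal(55/124, 12/31)
obs 6: x=-4 → posterior Normal(-25/144, 1/3)
obs 7: x=-4 → posterior Normal(-105/164, 12/41)
obs 8: x=-1 → posterior Normal(-125/184, 6/23)
obs 9: x=2 → posterior Normal(-5/12, 4/17)
obs 10: x=5/4 → posterior Normal(-15/56, 3/14)
obs 11: x=7/2 → posterior Normal(5/122, 12/61)
obs 12: x=5 → posterior Normal(5/12, 2/11)
obs 13: x=7/2 → posterior Normal(45/71, 12/71)
obs 14: x=-1 → posterior Normal(10/19, 3/19)

mu_0=10/19, tau_0^2=3/19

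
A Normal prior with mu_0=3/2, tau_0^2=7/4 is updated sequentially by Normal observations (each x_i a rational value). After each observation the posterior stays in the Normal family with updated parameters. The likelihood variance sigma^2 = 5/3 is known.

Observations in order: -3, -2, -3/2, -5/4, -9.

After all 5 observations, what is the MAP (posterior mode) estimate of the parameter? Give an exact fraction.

obs 1: x=-3 → posterior Normal(-33/41, 35/41)
obs 2: x=-2 → posterior Normal(-75/62, 35/62)
obs 3: x=-3/2 → posterior Normal(-213/166, 35/83)
obs 4: x=-5/4 → posterior Normal(-531/416, 35/104)
obs 5: x=-9 → posterior Normal(-1287/500, 7/25)

-1287/500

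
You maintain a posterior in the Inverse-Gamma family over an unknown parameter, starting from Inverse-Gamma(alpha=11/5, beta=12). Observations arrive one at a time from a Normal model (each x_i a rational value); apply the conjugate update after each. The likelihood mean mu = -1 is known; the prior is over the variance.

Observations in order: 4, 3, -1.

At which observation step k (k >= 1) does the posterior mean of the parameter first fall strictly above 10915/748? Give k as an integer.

k = 2

obs 1: x=4 → posterior Inverse-Gamma(27/10, 49/2)
obs 2: x=3 → posterior Inverse-Gamma(16/5, 65/2)
obs 3: x=-1 → posterior Inverse-Gamma(37/10, 65/2)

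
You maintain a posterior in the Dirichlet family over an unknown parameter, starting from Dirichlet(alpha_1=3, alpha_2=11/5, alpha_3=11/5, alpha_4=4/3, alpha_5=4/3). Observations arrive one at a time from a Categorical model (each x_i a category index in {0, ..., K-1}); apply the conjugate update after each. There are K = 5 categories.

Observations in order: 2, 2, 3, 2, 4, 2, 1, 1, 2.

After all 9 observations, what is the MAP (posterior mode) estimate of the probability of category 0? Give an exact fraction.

obs 1: x=2 → posterior Dirichlet(3, 11/5, 16/5, 4/3, 4/3)
obs 2: x=2 → posterior Dirichlet(3, 11/5, 21/5, 4/3, 4/3)
obs 3: x=3 → posterior Dirichlet(3, 11/5, 21/5, 7/3, 4/3)
obs 4: x=2 → posterior Dirichlet(3, 11/5, 26/5, 7/3, 4/3)
obs 5: x=4 → posterior Dirichlet(3, 11/5, 26/5, 7/3, 7/3)
obs 6: x=2 → posterior Dirichlet(3, 11/5, 31/5, 7/3, 7/3)
obs 7: x=1 → posterior Dirichlet(3, 16/5, 31/5, 7/3, 7/3)
obs 8: x=1 → posterior Dirichlet(3, 21/5, 31/5, 7/3, 7/3)
obs 9: x=2 → posterior Dirichlet(3, 21/5, 36/5, 7/3, 7/3)

30/211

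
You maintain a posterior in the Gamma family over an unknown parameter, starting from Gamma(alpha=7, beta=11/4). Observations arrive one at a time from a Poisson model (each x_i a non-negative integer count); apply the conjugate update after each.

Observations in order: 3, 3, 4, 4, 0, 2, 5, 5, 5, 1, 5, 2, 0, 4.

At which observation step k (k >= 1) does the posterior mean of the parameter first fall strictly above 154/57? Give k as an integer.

obs 1: x=3 → posterior Gamma(10, 15/4)
obs 2: x=3 → posterior Gamma(13, 19/4)
obs 3: x=4 → posterior Gamma(17, 23/4)
obs 4: x=4 → posterior Gamma(21, 27/4)
obs 5: x=0 → posterior Gamma(21, 31/4)
obs 6: x=2 → posterior Gamma(23, 35/4)
obs 7: x=5 → posterior Gamma(28, 39/4)
obs 8: x=5 → posterior Gamma(33, 43/4)
obs 9: x=5 → posterior Gamma(38, 47/4)
obs 10: x=1 → posterior Gamma(39, 51/4)
obs 11: x=5 → posterior Gamma(44, 55/4)
obs 12: x=2 → posterior Gamma(46, 59/4)
obs 13: x=0 → posterior Gamma(46, 63/4)
obs 14: x=4 → posterior Gamma(50, 67/4)

k = 2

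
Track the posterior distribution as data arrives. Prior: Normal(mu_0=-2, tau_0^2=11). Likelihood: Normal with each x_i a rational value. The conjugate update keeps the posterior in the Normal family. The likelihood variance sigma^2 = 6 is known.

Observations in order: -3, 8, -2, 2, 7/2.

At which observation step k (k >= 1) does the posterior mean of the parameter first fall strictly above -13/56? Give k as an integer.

obs 1: x=-3 → posterior Normal(-45/17, 66/17)
obs 2: x=8 → posterior Normal(43/28, 33/14)
obs 3: x=-2 → posterior Normal(7/13, 22/13)
obs 4: x=2 → posterior Normal(43/50, 33/25)
obs 5: x=7/2 → posterior Normal(163/122, 66/61)

k = 2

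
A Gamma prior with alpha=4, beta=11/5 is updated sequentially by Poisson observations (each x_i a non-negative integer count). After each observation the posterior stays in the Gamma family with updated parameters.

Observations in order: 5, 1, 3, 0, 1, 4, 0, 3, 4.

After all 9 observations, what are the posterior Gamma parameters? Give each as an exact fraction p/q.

alpha=25, beta=56/5

obs 1: x=5 → posterior Gamma(9, 16/5)
obs 2: x=1 → posterior Gamma(10, 21/5)
obs 3: x=3 → posterior Gamma(13, 26/5)
obs 4: x=0 → posterior Gamma(13, 31/5)
obs 5: x=1 → posterior Gamma(14, 36/5)
obs 6: x=4 → posterior Gamma(18, 41/5)
obs 7: x=0 → posterior Gamma(18, 46/5)
obs 8: x=3 → posterior Gamma(21, 51/5)
obs 9: x=4 → posterior Gamma(25, 56/5)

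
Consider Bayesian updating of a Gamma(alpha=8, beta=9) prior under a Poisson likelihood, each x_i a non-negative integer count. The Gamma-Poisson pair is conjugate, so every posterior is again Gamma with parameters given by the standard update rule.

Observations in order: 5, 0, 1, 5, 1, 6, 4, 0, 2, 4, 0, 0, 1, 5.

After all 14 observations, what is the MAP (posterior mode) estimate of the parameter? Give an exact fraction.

obs 1: x=5 → posterior Gamma(13, 10)
obs 2: x=0 → posterior Gamma(13, 11)
obs 3: x=1 → posterior Gamma(14, 12)
obs 4: x=5 → posterior Gamma(19, 13)
obs 5: x=1 → posterior Gamma(20, 14)
obs 6: x=6 → posterior Gamma(26, 15)
obs 7: x=4 → posterior Gamma(30, 16)
obs 8: x=0 → posterior Gamma(30, 17)
obs 9: x=2 → posterior Gamma(32, 18)
obs 10: x=4 → posterior Gamma(36, 19)
obs 11: x=0 → posterior Gamma(36, 20)
obs 12: x=0 → posterior Gamma(36, 21)
obs 13: x=1 → posterior Gamma(37, 22)
obs 14: x=5 → posterior Gamma(42, 23)

41/23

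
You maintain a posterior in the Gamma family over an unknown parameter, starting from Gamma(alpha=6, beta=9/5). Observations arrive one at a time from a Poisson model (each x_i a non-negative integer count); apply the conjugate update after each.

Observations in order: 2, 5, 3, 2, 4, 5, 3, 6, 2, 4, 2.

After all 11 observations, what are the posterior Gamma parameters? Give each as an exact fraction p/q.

alpha=44, beta=64/5

obs 1: x=2 → posterior Gamma(8, 14/5)
obs 2: x=5 → posterior Gamma(13, 19/5)
obs 3: x=3 → posterior Gamma(16, 24/5)
obs 4: x=2 → posterior Gamma(18, 29/5)
obs 5: x=4 → posterior Gamma(22, 34/5)
obs 6: x=5 → posterior Gamma(27, 39/5)
obs 7: x=3 → posterior Gamma(30, 44/5)
obs 8: x=6 → posterior Gamma(36, 49/5)
obs 9: x=2 → posterior Gamma(38, 54/5)
obs 10: x=4 → posterior Gamma(42, 59/5)
obs 11: x=2 → posterior Gamma(44, 64/5)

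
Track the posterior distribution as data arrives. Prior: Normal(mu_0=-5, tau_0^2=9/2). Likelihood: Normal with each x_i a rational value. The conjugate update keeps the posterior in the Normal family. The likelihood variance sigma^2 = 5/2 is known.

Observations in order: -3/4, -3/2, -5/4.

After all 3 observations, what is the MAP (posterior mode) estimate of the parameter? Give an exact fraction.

-113/64

obs 1: x=-3/4 → posterior Normal(-127/56, 45/28)
obs 2: x=-3/2 → posterior Normal(-181/92, 45/46)
obs 3: x=-5/4 → posterior Normal(-113/64, 45/64)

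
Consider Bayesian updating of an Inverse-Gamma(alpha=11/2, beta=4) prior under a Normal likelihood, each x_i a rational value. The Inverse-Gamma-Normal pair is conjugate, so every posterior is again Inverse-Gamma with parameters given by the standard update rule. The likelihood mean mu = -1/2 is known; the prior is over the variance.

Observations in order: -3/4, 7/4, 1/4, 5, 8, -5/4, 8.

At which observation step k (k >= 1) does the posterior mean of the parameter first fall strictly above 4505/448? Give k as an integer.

obs 1: x=-3/4 → posterior Inverse-Gamma(6, 129/32)
obs 2: x=7/4 → posterior Inverse-Gamma(13/2, 105/16)
obs 3: x=1/4 → posterior Inverse-Gamma(7, 219/32)
obs 4: x=5 → posterior Inverse-Gamma(15/2, 703/32)
obs 5: x=8 → posterior Inverse-Gamma(8, 1859/32)
obs 6: x=-5/4 → posterior Inverse-Gamma(17/2, 467/8)
obs 7: x=8 → posterior Inverse-Gamma(9, 189/2)

k = 7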